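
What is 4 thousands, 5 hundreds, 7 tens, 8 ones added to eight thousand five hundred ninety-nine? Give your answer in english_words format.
Convert 4 thousands, 5 hundreds, 7 tens, 8 ones (place-value notation) → 4×1000 + 5×100 + 7×10 + 8 = 4578 (decimal)
Convert eight thousand five hundred ninety-nine (English words) → 8×1000 + 5×100 + 99 = 8599 (decimal)
Compute 4578 + 8599 = 13177
Convert 13177 (decimal) → 13177 = 13×1000 + 1×100 + 77 → thirteen thousand one hundred seventy-seven (English words)
thirteen thousand one hundred seventy-seven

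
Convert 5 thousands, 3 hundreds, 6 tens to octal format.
Convert 5 thousands, 3 hundreds, 6 tens (place-value notation) → 5×1000 + 3×100 + 6×10 = 5360 (decimal)
Convert 5360 (decimal) → 5360 = 1×4096 + 2×512 + 3×64 + 6×8 → 0o12360 (octal)
0o12360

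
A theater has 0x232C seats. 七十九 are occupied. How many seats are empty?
Convert 0x232C (hexadecimal) → 2×4096 + 3×256 + 2×16 + 12 = 9004 (decimal)
Convert 七十九 (Chinese numeral) → 7×10 + 9 = 79 (decimal)
Compute 9004 - 79 = 8925
8925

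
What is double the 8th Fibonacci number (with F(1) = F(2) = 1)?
The 8th Fibonacci number (with F(1) = F(2) = 1): 1, 1, 2, 3, 5, 8, 13, 21 → 21
Compute 21 × 2 = 42
42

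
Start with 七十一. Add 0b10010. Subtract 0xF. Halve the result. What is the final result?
Convert 七十一 (Chinese numeral) → 7×10 + 1 = 71 (decimal)
Start: 71
Convert 0b10010 (binary) → 16 + 2 = 18 (decimal)
71 + 18 = 89
Convert 0xF (hexadecimal) → 15 (decimal)
89 - 15 = 74
74 ÷ 2 = 37
37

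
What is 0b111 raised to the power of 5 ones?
Convert 0b111 (binary) → 4 + 2 + 1 = 7 (decimal)
Convert 5 ones (place-value notation) → 5 (decimal)
Compute 7 ^ 5 = 16807
16807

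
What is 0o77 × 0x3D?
Convert 0o77 (octal) → 7×8 + 7 = 63 (decimal)
Convert 0x3D (hexadecimal) → 3×16 + 13 = 61 (decimal)
Compute 63 × 61 = 3843
3843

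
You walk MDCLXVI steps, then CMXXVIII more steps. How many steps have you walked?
Convert MDCLXVI (Roman numeral) → 1000 + 500 + 100 + 50 + 10 + 5 + 1 = 1666 (decimal)
Convert CMXXVIII (Roman numeral) → 900 + 10 + 10 + 5 + 1 + 1 + 1 = 928 (decimal)
Compute 1666 + 928 = 2594
2594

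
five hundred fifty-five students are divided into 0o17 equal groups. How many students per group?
Convert five hundred fifty-five (English words) → 5×100 + 55 = 555 (decimal)
Convert 0o17 (octal) → 1×8 + 7 = 15 (decimal)
Compute 555 ÷ 15 = 37
37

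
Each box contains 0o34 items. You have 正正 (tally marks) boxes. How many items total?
Convert 0o34 (octal) → 3×8 + 4 = 28 (decimal)
Convert 正正 (tally marks) → 5 + 5 = 10 (decimal)
Compute 28 × 10 = 280
280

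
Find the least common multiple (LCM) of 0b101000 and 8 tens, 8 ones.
Convert 0b101000 (binary) → 32 + 8 = 40 (decimal)
Convert 8 tens, 8 ones (place-value notation) → 8×10 + 8 = 88 (decimal)
Compute lcm(40, 88) = 440
440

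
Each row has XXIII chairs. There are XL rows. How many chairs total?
Convert XXIII (Roman numeral) → 10 + 10 + 1 + 1 + 1 = 23 (decimal)
Convert XL (Roman numeral) → 40 (decimal)
Compute 23 × 40 = 920
920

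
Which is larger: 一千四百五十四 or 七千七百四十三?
Convert 一千四百五十四 (Chinese numeral) → 1×1000 + 4×100 + 5×10 + 4 = 1454 (decimal)
Convert 七千七百四十三 (Chinese numeral) → 7×1000 + 7×100 + 4×10 + 3 = 7743 (decimal)
Compare 1454 vs 7743: larger = 7743
7743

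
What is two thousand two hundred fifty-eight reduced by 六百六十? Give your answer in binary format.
Convert two thousand two hundred fifty-eight (English words) → 2×1000 + 2×100 + 58 = 2258 (decimal)
Convert 六百六十 (Chinese numeral) → 6×100 + 6×10 = 660 (decimal)
Compute 2258 - 660 = 1598
Convert 1598 (decimal) → 1598 = 1024 + 512 + 32 + 16 + 8 + 4 + 2 → 0b11000111110 (binary)
0b11000111110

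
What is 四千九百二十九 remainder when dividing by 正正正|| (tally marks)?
Convert 四千九百二十九 (Chinese numeral) → 4×1000 + 9×100 + 2×10 + 9 = 4929 (decimal)
Convert 正正正|| (tally marks) → 5 + 5 + 5 + 2 = 17 (decimal)
Compute 4929 mod 17 = 16
16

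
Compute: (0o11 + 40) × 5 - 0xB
Convert 0o11 (octal) → 1×8 + 1 = 9 (decimal)
Convert 0xB (hexadecimal) → 11 (decimal)
Expression in decimal: (9 + 40) × 5 - 11
Parentheses first: 9 + 40 = 49
Multiply: 49 × 5 = 245
Subtract: 245 - 11 = 234
234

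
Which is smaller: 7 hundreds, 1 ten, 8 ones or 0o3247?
Convert 7 hundreds, 1 ten, 8 ones (place-value notation) → 7×100 + 1×10 + 8 = 718 (decimal)
Convert 0o3247 (octal) → 3×512 + 2×64 + 4×8 + 7 = 1703 (decimal)
Compare 718 vs 1703: smaller = 718
718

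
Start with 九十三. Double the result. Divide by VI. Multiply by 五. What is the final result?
Convert 九十三 (Chinese numeral) → 9×10 + 3 = 93 (decimal)
Start: 93
93 × 2 = 186
Convert VI (Roman numeral) → 5 + 1 = 6 (decimal)
186 ÷ 6 = 31
Convert 五 (Chinese numeral) → 5 (decimal)
31 × 5 = 155
155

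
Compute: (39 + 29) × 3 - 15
Parentheses first: 39 + 29 = 68
Multiply: 68 × 3 = 204
Subtract: 204 - 15 = 189
189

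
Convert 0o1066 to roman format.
Convert 0o1066 (octal) → 1×512 + 6×8 + 6 = 566 (decimal)
Convert 566 (decimal) → 566 = 500 + 50 + 10 + 5 + 1 → DLXVI (Roman numeral)
DLXVI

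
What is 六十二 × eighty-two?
Convert 六十二 (Chinese numeral) → 6×10 + 2 = 62 (decimal)
Convert eighty-two (English words) → 82 (decimal)
Compute 62 × 82 = 5084
5084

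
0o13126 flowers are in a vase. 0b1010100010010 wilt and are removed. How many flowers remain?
Convert 0o13126 (octal) → 1×4096 + 3×512 + 1×64 + 2×8 + 6 = 5718 (decimal)
Convert 0b1010100010010 (binary) → 4096 + 1024 + 256 + 16 + 2 = 5394 (decimal)
Compute 5718 - 5394 = 324
324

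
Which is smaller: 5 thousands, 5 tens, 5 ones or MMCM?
Convert 5 thousands, 5 tens, 5 ones (place-value notation) → 5×1000 + 5×10 + 5 = 5055 (decimal)
Convert MMCM (Roman numeral) → 1000 + 1000 + 900 = 2900 (decimal)
Compare 5055 vs 2900: smaller = 2900
2900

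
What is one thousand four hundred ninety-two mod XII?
Convert one thousand four hundred ninety-two (English words) → 1×1000 + 4×100 + 92 = 1492 (decimal)
Convert XII (Roman numeral) → 10 + 1 + 1 = 12 (decimal)
Compute 1492 mod 12 = 4
4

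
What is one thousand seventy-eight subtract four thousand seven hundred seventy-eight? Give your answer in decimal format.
Convert one thousand seventy-eight (English words) → 1×1000 + 78 = 1078 (decimal)
Convert four thousand seven hundred seventy-eight (English words) → 4×1000 + 7×100 + 78 = 4778 (decimal)
Compute 1078 - 4778 = -3700
-3700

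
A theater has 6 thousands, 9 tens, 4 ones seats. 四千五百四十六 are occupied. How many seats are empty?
Convert 6 thousands, 9 tens, 4 ones (place-value notation) → 6×1000 + 9×10 + 4 = 6094 (decimal)
Convert 四千五百四十六 (Chinese numeral) → 4×1000 + 5×100 + 4×10 + 6 = 4546 (decimal)
Compute 6094 - 4546 = 1548
1548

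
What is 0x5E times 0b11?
Convert 0x5E (hexadecimal) → 5×16 + 14 = 94 (decimal)
Convert 0b11 (binary) → 2 + 1 = 3 (decimal)
Compute 94 × 3 = 282
282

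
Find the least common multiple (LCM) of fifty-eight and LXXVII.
Convert fifty-eight (English words) → 58 (decimal)
Convert LXXVII (Roman numeral) → 50 + 10 + 10 + 5 + 1 + 1 = 77 (decimal)
Compute lcm(58, 77) = 4466
4466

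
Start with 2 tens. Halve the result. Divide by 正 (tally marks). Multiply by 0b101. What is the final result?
Convert 2 tens (place-value notation) → 2×10 = 20 (decimal)
Start: 20
20 ÷ 2 = 10
Convert 正 (tally marks) → 5 (decimal)
10 ÷ 5 = 2
Convert 0b101 (binary) → 4 + 1 = 5 (decimal)
2 × 5 = 10
10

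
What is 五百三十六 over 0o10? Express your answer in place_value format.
Convert 五百三十六 (Chinese numeral) → 5×100 + 3×10 + 6 = 536 (decimal)
Convert 0o10 (octal) → 1×8 = 8 (decimal)
Compute 536 ÷ 8 = 67
Convert 67 (decimal) → 67 = 6×10 + 7 → 6 tens, 7 ones (place-value notation)
6 tens, 7 ones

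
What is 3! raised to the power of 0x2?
Convert 3! (factorial) → 6 (decimal)
Convert 0x2 (hexadecimal) → 2 (decimal)
Compute 6 ^ 2 = 36
36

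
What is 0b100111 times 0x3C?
Convert 0b100111 (binary) → 32 + 4 + 2 + 1 = 39 (decimal)
Convert 0x3C (hexadecimal) → 3×16 + 12 = 60 (decimal)
Compute 39 × 60 = 2340
2340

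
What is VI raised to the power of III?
Convert VI (Roman numeral) → 5 + 1 = 6 (decimal)
Convert III (Roman numeral) → 1 + 1 + 1 = 3 (decimal)
Compute 6 ^ 3 = 216
216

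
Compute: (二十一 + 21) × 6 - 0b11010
Convert 二十一 (Chinese numeral) → 2×10 + 1 = 21 (decimal)
Convert 0b11010 (binary) → 16 + 8 + 2 = 26 (decimal)
Expression in decimal: (21 + 21) × 6 - 26
Parentheses first: 21 + 21 = 42
Multiply: 42 × 6 = 252
Subtract: 252 - 26 = 226
226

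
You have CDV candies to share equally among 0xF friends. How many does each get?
Convert CDV (Roman numeral) → 400 + 5 = 405 (decimal)
Convert 0xF (hexadecimal) → 15 (decimal)
Compute 405 ÷ 15 = 27
27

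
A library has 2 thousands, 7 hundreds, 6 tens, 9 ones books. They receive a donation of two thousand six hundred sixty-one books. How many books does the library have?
Convert 2 thousands, 7 hundreds, 6 tens, 9 ones (place-value notation) → 2×1000 + 7×100 + 6×10 + 9 = 2769 (decimal)
Convert two thousand six hundred sixty-one (English words) → 2×1000 + 6×100 + 61 = 2661 (decimal)
Compute 2769 + 2661 = 5430
5430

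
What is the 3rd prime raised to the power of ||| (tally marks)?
Convert the 3rd prime (prime index) → 5 (decimal)
Convert ||| (tally marks) → 3 (decimal)
Compute 5 ^ 3 = 125
125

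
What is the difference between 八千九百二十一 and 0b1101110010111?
Convert 八千九百二十一 (Chinese numeral) → 8×1000 + 9×100 + 2×10 + 1 = 8921 (decimal)
Convert 0b1101110010111 (binary) → 4096 + 2048 + 512 + 256 + 128 + 16 + 4 + 2 + 1 = 7063 (decimal)
Difference: |8921 - 7063| = 1858
1858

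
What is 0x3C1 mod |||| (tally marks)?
Convert 0x3C1 (hexadecimal) → 3×256 + 12×16 + 1 = 961 (decimal)
Convert |||| (tally marks) → 4 (decimal)
Compute 961 mod 4 = 1
1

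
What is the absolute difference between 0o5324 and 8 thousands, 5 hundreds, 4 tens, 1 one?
Convert 0o5324 (octal) → 5×512 + 3×64 + 2×8 + 4 = 2772 (decimal)
Convert 8 thousands, 5 hundreds, 4 tens, 1 one (place-value notation) → 8×1000 + 5×100 + 4×10 + 1 = 8541 (decimal)
Compute |2772 - 8541| = 5769
5769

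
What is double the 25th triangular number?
The 25th triangular number = 25×26/2 = 325
Compute 325 × 2 = 650
650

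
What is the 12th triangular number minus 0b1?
The 12th triangular number = 12×13/2 = 78
Convert 0b1 (binary) → 1 (decimal)
Compute 78 - 1 = 77
77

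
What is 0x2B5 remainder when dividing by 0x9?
Convert 0x2B5 (hexadecimal) → 2×256 + 11×16 + 5 = 693 (decimal)
Convert 0x9 (hexadecimal) → 9 (decimal)
Compute 693 mod 9 = 0
0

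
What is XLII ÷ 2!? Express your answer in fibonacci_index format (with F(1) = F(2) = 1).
Convert XLII (Roman numeral) → 40 + 1 + 1 = 42 (decimal)
Convert 2! (factorial) → 2 (decimal)
Compute 42 ÷ 2 = 21
Convert 21 (decimal) → 1, 1, 2, 3, 5, 8, 13, 21 → the 8th Fibonacci number (Fibonacci index)
the 8th Fibonacci number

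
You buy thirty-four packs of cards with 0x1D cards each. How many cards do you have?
Convert 0x1D (hexadecimal) → 1×16 + 13 = 29 (decimal)
Convert thirty-four (English words) → 34 (decimal)
Compute 29 × 34 = 986
986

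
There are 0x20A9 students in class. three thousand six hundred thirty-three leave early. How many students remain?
Convert 0x20A9 (hexadecimal) → 2×4096 + 10×16 + 9 = 8361 (decimal)
Convert three thousand six hundred thirty-three (English words) → 3×1000 + 6×100 + 33 = 3633 (decimal)
Compute 8361 - 3633 = 4728
4728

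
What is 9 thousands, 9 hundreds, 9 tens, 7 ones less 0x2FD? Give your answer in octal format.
Convert 9 thousands, 9 hundreds, 9 tens, 7 ones (place-value notation) → 9×1000 + 9×100 + 9×10 + 7 = 9997 (decimal)
Convert 0x2FD (hexadecimal) → 2×256 + 15×16 + 13 = 765 (decimal)
Compute 9997 - 765 = 9232
Convert 9232 (decimal) → 9232 = 2×4096 + 2×512 + 2×8 → 0o22020 (octal)
0o22020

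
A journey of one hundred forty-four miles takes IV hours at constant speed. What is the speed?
Convert one hundred forty-four (English words) → 1×100 + 44 = 144 (decimal)
Convert IV (Roman numeral) → 4 (decimal)
Compute 144 ÷ 4 = 36
36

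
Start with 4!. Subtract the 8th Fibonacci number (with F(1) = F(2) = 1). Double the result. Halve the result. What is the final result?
Convert 4! (factorial) → 24 (decimal)
Start: 24
Convert the 8th Fibonacci number (with F(1) = F(2) = 1) (Fibonacci index) → 1, 1, 2, 3, 5, 8, 13, 21 → 21 (decimal)
24 - 21 = 3
3 × 2 = 6
6 ÷ 2 = 3
3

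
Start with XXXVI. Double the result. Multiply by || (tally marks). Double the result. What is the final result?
Convert XXXVI (Roman numeral) → 10 + 10 + 10 + 5 + 1 = 36 (decimal)
Start: 36
36 × 2 = 72
Convert || (tally marks) → 2 (decimal)
72 × 2 = 144
144 × 2 = 288
288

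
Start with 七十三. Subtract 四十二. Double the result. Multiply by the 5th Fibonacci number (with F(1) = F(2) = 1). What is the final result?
Convert 七十三 (Chinese numeral) → 7×10 + 3 = 73 (decimal)
Start: 73
Convert 四十二 (Chinese numeral) → 4×10 + 2 = 42 (decimal)
73 - 42 = 31
31 × 2 = 62
Convert the 5th Fibonacci number (with F(1) = F(2) = 1) (Fibonacci index) → 1, 1, 2, 3, 5 → 5 (decimal)
62 × 5 = 310
310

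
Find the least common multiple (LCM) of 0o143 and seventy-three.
Convert 0o143 (octal) → 1×64 + 4×8 + 3 = 99 (decimal)
Convert seventy-three (English words) → 73 (decimal)
Compute lcm(99, 73) = 7227
7227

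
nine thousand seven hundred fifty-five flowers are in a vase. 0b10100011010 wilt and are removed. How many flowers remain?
Convert nine thousand seven hundred fifty-five (English words) → 9×1000 + 7×100 + 55 = 9755 (decimal)
Convert 0b10100011010 (binary) → 1024 + 256 + 16 + 8 + 2 = 1306 (decimal)
Compute 9755 - 1306 = 8449
8449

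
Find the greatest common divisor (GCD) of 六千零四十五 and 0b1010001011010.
Convert 六千零四十五 (Chinese numeral) → 6×1000 + 4×10 + 5 = 6045 (decimal)
Convert 0b1010001011010 (binary) → 4096 + 1024 + 64 + 16 + 8 + 2 = 5210 (decimal)
Compute gcd(6045, 5210) = 5
5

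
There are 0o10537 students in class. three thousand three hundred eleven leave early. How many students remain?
Convert 0o10537 (octal) → 1×4096 + 5×64 + 3×8 + 7 = 4447 (decimal)
Convert three thousand three hundred eleven (English words) → 3×1000 + 3×100 + 11 = 3311 (decimal)
Compute 4447 - 3311 = 1136
1136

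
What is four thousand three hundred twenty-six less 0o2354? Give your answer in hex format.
Convert four thousand three hundred twenty-six (English words) → 4×1000 + 3×100 + 26 = 4326 (decimal)
Convert 0o2354 (octal) → 2×512 + 3×64 + 5×8 + 4 = 1260 (decimal)
Compute 4326 - 1260 = 3066
Convert 3066 (decimal) → 3066 = 11×256 + 15×16 + 10 → 0xBFA (hexadecimal)
0xBFA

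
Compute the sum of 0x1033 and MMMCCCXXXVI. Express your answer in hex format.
Convert 0x1033 (hexadecimal) → 1×4096 + 3×16 + 3 = 4147 (decimal)
Convert MMMCCCXXXVI (Roman numeral) → 1000 + 1000 + 1000 + 100 + 100 + 100 + 10 + 10 + 10 + 5 + 1 = 3336 (decimal)
Compute 4147 + 3336 = 7483
Convert 7483 (decimal) → 7483 = 1×4096 + 13×256 + 3×16 + 11 → 0x1D3B (hexadecimal)
0x1D3B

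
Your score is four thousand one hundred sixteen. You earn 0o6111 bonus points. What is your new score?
Convert four thousand one hundred sixteen (English words) → 4×1000 + 1×100 + 16 = 4116 (decimal)
Convert 0o6111 (octal) → 6×512 + 1×64 + 1×8 + 1 = 3145 (decimal)
Compute 4116 + 3145 = 7261
7261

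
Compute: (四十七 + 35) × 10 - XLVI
Convert 四十七 (Chinese numeral) → 4×10 + 7 = 47 (decimal)
Convert XLVI (Roman numeral) → 40 + 5 + 1 = 46 (decimal)
Expression in decimal: (47 + 35) × 10 - 46
Parentheses first: 47 + 35 = 82
Multiply: 82 × 10 = 820
Subtract: 820 - 46 = 774
774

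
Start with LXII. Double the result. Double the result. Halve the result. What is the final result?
Convert LXII (Roman numeral) → 50 + 10 + 1 + 1 = 62 (decimal)
Start: 62
62 × 2 = 124
124 × 2 = 248
248 ÷ 2 = 124
124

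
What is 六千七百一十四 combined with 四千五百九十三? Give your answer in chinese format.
Convert 六千七百一十四 (Chinese numeral) → 6×1000 + 7×100 + 1×10 + 4 = 6714 (decimal)
Convert 四千五百九十三 (Chinese numeral) → 4×1000 + 5×100 + 9×10 + 3 = 4593 (decimal)
Compute 6714 + 4593 = 11307
Convert 11307 (decimal) → 11307 = 1×10000 + 1×1000 + 3×100 + 7 → 一万一千三百零七 (Chinese numeral)
一万一千三百零七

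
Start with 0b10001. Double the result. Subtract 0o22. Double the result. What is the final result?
Convert 0b10001 (binary) → 16 + 1 = 17 (decimal)
Start: 17
17 × 2 = 34
Convert 0o22 (octal) → 2×8 + 2 = 18 (decimal)
34 - 18 = 16
16 × 2 = 32
32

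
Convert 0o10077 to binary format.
Convert 0o10077 (octal) → 1×4096 + 7×8 + 7 = 4159 (decimal)
Convert 4159 (decimal) → 4159 = 4096 + 32 + 16 + 8 + 4 + 2 + 1 → 0b1000000111111 (binary)
0b1000000111111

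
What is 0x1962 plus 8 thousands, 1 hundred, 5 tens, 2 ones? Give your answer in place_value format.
Convert 0x1962 (hexadecimal) → 1×4096 + 9×256 + 6×16 + 2 = 6498 (decimal)
Convert 8 thousands, 1 hundred, 5 tens, 2 ones (place-value notation) → 8×1000 + 1×100 + 5×10 + 2 = 8152 (decimal)
Compute 6498 + 8152 = 14650
Convert 14650 (decimal) → 14650 = 14×1000 + 6×100 + 5×10 → 14 thousands, 6 hundreds, 5 tens (place-value notation)
14 thousands, 6 hundreds, 5 tens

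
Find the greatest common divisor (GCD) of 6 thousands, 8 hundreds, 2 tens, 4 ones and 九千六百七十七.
Convert 6 thousands, 8 hundreds, 2 tens, 4 ones (place-value notation) → 6×1000 + 8×100 + 2×10 + 4 = 6824 (decimal)
Convert 九千六百七十七 (Chinese numeral) → 9×1000 + 6×100 + 7×10 + 7 = 9677 (decimal)
Compute gcd(6824, 9677) = 1
1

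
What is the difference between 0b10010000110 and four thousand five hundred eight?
Convert 0b10010000110 (binary) → 1024 + 128 + 4 + 2 = 1158 (decimal)
Convert four thousand five hundred eight (English words) → 4×1000 + 5×100 + 8 = 4508 (decimal)
Difference: |1158 - 4508| = 3350
3350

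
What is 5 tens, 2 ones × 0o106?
Convert 5 tens, 2 ones (place-value notation) → 5×10 + 2 = 52 (decimal)
Convert 0o106 (octal) → 1×64 + 6 = 70 (decimal)
Compute 52 × 70 = 3640
3640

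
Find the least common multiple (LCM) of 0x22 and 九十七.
Convert 0x22 (hexadecimal) → 2×16 + 2 = 34 (decimal)
Convert 九十七 (Chinese numeral) → 9×10 + 7 = 97 (decimal)
Compute lcm(34, 97) = 3298
3298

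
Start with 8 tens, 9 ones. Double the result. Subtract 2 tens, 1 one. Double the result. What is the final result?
Convert 8 tens, 9 ones (place-value notation) → 8×10 + 9 = 89 (decimal)
Start: 89
89 × 2 = 178
Convert 2 tens, 1 one (place-value notation) → 2×10 + 1 = 21 (decimal)
178 - 21 = 157
157 × 2 = 314
314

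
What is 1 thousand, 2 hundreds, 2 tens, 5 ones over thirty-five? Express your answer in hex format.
Convert 1 thousand, 2 hundreds, 2 tens, 5 ones (place-value notation) → 1×1000 + 2×100 + 2×10 + 5 = 1225 (decimal)
Convert thirty-five (English words) → 35 (decimal)
Compute 1225 ÷ 35 = 35
Convert 35 (decimal) → 35 = 2×16 + 3 → 0x23 (hexadecimal)
0x23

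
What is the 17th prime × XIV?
Convert the 17th prime (prime index) → 59 (decimal)
Convert XIV (Roman numeral) → 10 + 4 = 14 (decimal)
Compute 59 × 14 = 826
826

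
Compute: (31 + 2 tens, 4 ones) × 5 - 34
Convert 2 tens, 4 ones (place-value notation) → 2×10 + 4 = 24 (decimal)
Expression in decimal: (31 + 24) × 5 - 34
Parentheses first: 31 + 24 = 55
Multiply: 55 × 5 = 275
Subtract: 275 - 34 = 241
241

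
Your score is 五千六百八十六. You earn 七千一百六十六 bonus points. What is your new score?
Convert 五千六百八十六 (Chinese numeral) → 5×1000 + 6×100 + 8×10 + 6 = 5686 (decimal)
Convert 七千一百六十六 (Chinese numeral) → 7×1000 + 1×100 + 6×10 + 6 = 7166 (decimal)
Compute 5686 + 7166 = 12852
12852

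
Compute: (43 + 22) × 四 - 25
Convert 四 (Chinese numeral) → 4 (decimal)
Expression in decimal: (43 + 22) × 4 - 25
Parentheses first: 43 + 22 = 65
Multiply: 65 × 4 = 260
Subtract: 260 - 25 = 235
235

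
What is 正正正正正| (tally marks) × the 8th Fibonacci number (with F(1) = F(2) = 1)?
Convert 正正正正正| (tally marks) → 5 + 5 + 5 + 5 + 5 + 1 = 26 (decimal)
Convert the 8th Fibonacci number (with F(1) = F(2) = 1) (Fibonacci index) → 1, 1, 2, 3, 5, 8, 13, 21 → 21 (decimal)
Compute 26 × 21 = 546
546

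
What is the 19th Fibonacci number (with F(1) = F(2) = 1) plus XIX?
The 19th Fibonacci number (with F(1) = F(2) = 1) = 4181
Convert XIX (Roman numeral) → 10 + 9 = 19 (decimal)
Compute 4181 + 19 = 4200
4200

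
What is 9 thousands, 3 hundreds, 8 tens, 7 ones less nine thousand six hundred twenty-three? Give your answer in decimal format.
Convert 9 thousands, 3 hundreds, 8 tens, 7 ones (place-value notation) → 9×1000 + 3×100 + 8×10 + 7 = 9387 (decimal)
Convert nine thousand six hundred twenty-three (English words) → 9×1000 + 6×100 + 23 = 9623 (decimal)
Compute 9387 - 9623 = -236
-236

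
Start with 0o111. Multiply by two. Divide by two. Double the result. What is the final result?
Convert 0o111 (octal) → 1×64 + 1×8 + 1 = 73 (decimal)
Start: 73
Convert two (English words) → 2 (decimal)
73 × 2 = 146
Convert two (English words) → 2 (decimal)
146 ÷ 2 = 73
73 × 2 = 146
146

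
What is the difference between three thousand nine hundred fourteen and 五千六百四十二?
Convert three thousand nine hundred fourteen (English words) → 3×1000 + 9×100 + 14 = 3914 (decimal)
Convert 五千六百四十二 (Chinese numeral) → 5×1000 + 6×100 + 4×10 + 2 = 5642 (decimal)
Difference: |3914 - 5642| = 1728
1728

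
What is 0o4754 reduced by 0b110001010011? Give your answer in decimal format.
Convert 0o4754 (octal) → 4×512 + 7×64 + 5×8 + 4 = 2540 (decimal)
Convert 0b110001010011 (binary) → 2048 + 1024 + 64 + 16 + 2 + 1 = 3155 (decimal)
Compute 2540 - 3155 = -615
-615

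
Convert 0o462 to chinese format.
Convert 0o462 (octal) → 4×64 + 6×8 + 2 = 306 (decimal)
Convert 306 (decimal) → 306 = 3×100 + 6 → 三百零六 (Chinese numeral)
三百零六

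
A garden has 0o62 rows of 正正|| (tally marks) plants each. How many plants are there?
Convert 正正|| (tally marks) → 5 + 5 + 2 = 12 (decimal)
Convert 0o62 (octal) → 6×8 + 2 = 50 (decimal)
Compute 12 × 50 = 600
600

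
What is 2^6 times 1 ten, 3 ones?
Convert 2^6 (power) → 64 (decimal)
Convert 1 ten, 3 ones (place-value notation) → 1×10 + 3 = 13 (decimal)
Compute 64 × 13 = 832
832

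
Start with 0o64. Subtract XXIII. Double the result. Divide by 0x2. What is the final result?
Convert 0o64 (octal) → 6×8 + 4 = 52 (decimal)
Start: 52
Convert XXIII (Roman numeral) → 10 + 10 + 1 + 1 + 1 = 23 (decimal)
52 - 23 = 29
29 × 2 = 58
Convert 0x2 (hexadecimal) → 2 (decimal)
58 ÷ 2 = 29
29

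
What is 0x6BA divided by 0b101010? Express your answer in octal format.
Convert 0x6BA (hexadecimal) → 6×256 + 11×16 + 10 = 1722 (decimal)
Convert 0b101010 (binary) → 32 + 8 + 2 = 42 (decimal)
Compute 1722 ÷ 42 = 41
Convert 41 (decimal) → 41 = 5×8 + 1 → 0o51 (octal)
0o51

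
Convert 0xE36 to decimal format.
Convert 0xE36 (hexadecimal) → 14×256 + 3×16 + 6 = 3638 (decimal)
3638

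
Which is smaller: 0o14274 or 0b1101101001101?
Convert 0o14274 (octal) → 1×4096 + 4×512 + 2×64 + 7×8 + 4 = 6332 (decimal)
Convert 0b1101101001101 (binary) → 4096 + 2048 + 512 + 256 + 64 + 8 + 4 + 1 = 6989 (decimal)
Compare 6332 vs 6989: smaller = 6332
6332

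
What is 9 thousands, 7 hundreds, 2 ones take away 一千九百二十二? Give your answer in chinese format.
Convert 9 thousands, 7 hundreds, 2 ones (place-value notation) → 9×1000 + 7×100 + 2 = 9702 (decimal)
Convert 一千九百二十二 (Chinese numeral) → 1×1000 + 9×100 + 2×10 + 2 = 1922 (decimal)
Compute 9702 - 1922 = 7780
Convert 7780 (decimal) → 7780 = 7×1000 + 7×100 + 8×10 → 七千七百八十 (Chinese numeral)
七千七百八十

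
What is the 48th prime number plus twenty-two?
The 48th prime number = 223
Convert twenty-two (English words) → 22 (decimal)
Compute 223 + 22 = 245
245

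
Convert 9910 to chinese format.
Convert 9910 (decimal) → 9910 = 9×1000 + 9×100 + 1×10 → 九千九百一十 (Chinese numeral)
九千九百一十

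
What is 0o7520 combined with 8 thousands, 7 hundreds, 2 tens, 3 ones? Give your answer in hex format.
Convert 0o7520 (octal) → 7×512 + 5×64 + 2×8 = 3920 (decimal)
Convert 8 thousands, 7 hundreds, 2 tens, 3 ones (place-value notation) → 8×1000 + 7×100 + 2×10 + 3 = 8723 (decimal)
Compute 3920 + 8723 = 12643
Convert 12643 (decimal) → 12643 = 3×4096 + 1×256 + 6×16 + 3 → 0x3163 (hexadecimal)
0x3163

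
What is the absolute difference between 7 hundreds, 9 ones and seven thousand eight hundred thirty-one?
Convert 7 hundreds, 9 ones (place-value notation) → 7×100 + 9 = 709 (decimal)
Convert seven thousand eight hundred thirty-one (English words) → 7×1000 + 8×100 + 31 = 7831 (decimal)
Compute |709 - 7831| = 7122
7122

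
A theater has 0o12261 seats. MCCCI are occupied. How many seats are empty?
Convert 0o12261 (octal) → 1×4096 + 2×512 + 2×64 + 6×8 + 1 = 5297 (decimal)
Convert MCCCI (Roman numeral) → 1000 + 100 + 100 + 100 + 1 = 1301 (decimal)
Compute 5297 - 1301 = 3996
3996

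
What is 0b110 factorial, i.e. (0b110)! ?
Convert 0b110 (binary) → 4 + 2 = 6 (decimal)
Compute 6! = 720
720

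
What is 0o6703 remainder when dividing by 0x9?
Convert 0o6703 (octal) → 6×512 + 7×64 + 3 = 3523 (decimal)
Convert 0x9 (hexadecimal) → 9 (decimal)
Compute 3523 mod 9 = 4
4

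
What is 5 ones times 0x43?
Convert 5 ones (place-value notation) → 5 (decimal)
Convert 0x43 (hexadecimal) → 4×16 + 3 = 67 (decimal)
Compute 5 × 67 = 335
335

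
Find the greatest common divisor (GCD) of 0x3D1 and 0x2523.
Convert 0x3D1 (hexadecimal) → 3×256 + 13×16 + 1 = 977 (decimal)
Convert 0x2523 (hexadecimal) → 2×4096 + 5×256 + 2×16 + 3 = 9507 (decimal)
Compute gcd(977, 9507) = 1
1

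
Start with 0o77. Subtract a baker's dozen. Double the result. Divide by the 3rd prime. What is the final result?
Convert 0o77 (octal) → 7×8 + 7 = 63 (decimal)
Start: 63
Convert a baker's dozen (colloquial) → 13 (decimal)
63 - 13 = 50
50 × 2 = 100
Convert the 3rd prime (prime index) → 5 (decimal)
100 ÷ 5 = 20
20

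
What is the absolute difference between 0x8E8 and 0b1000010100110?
Convert 0x8E8 (hexadecimal) → 8×256 + 14×16 + 8 = 2280 (decimal)
Convert 0b1000010100110 (binary) → 4096 + 128 + 32 + 4 + 2 = 4262 (decimal)
Compute |2280 - 4262| = 1982
1982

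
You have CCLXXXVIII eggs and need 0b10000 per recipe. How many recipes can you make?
Convert CCLXXXVIII (Roman numeral) → 100 + 100 + 50 + 10 + 10 + 10 + 5 + 1 + 1 + 1 = 288 (decimal)
Convert 0b10000 (binary) → 16 (decimal)
Compute 288 ÷ 16 = 18
18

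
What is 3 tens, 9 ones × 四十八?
Convert 3 tens, 9 ones (place-value notation) → 3×10 + 9 = 39 (decimal)
Convert 四十八 (Chinese numeral) → 4×10 + 8 = 48 (decimal)
Compute 39 × 48 = 1872
1872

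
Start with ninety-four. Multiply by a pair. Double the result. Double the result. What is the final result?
Convert ninety-four (English words) → 94 (decimal)
Start: 94
Convert a pair (colloquial) → 2 (decimal)
94 × 2 = 188
188 × 2 = 376
376 × 2 = 752
752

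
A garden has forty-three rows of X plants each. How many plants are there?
Convert X (Roman numeral) → 10 (decimal)
Convert forty-three (English words) → 43 (decimal)
Compute 10 × 43 = 430
430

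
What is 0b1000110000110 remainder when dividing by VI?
Convert 0b1000110000110 (binary) → 4096 + 256 + 128 + 4 + 2 = 4486 (decimal)
Convert VI (Roman numeral) → 5 + 1 = 6 (decimal)
Compute 4486 mod 6 = 4
4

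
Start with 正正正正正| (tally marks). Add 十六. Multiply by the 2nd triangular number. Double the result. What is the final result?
Convert 正正正正正| (tally marks) → 5 + 5 + 5 + 5 + 5 + 1 = 26 (decimal)
Start: 26
Convert 十六 (Chinese numeral) → 1×10 + 6 = 16 (decimal)
26 + 16 = 42
Convert the 2nd triangular number (triangular index) → 2×3/2 = 3 (decimal)
42 × 3 = 126
126 × 2 = 252
252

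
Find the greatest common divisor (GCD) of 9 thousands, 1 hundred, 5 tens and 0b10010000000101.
Convert 9 thousands, 1 hundred, 5 tens (place-value notation) → 9×1000 + 1×100 + 5×10 = 9150 (decimal)
Convert 0b10010000000101 (binary) → 8192 + 1024 + 4 + 1 = 9221 (decimal)
Compute gcd(9150, 9221) = 1
1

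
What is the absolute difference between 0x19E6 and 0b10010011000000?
Convert 0x19E6 (hexadecimal) → 1×4096 + 9×256 + 14×16 + 6 = 6630 (decimal)
Convert 0b10010011000000 (binary) → 8192 + 1024 + 128 + 64 = 9408 (decimal)
Compute |6630 - 9408| = 2778
2778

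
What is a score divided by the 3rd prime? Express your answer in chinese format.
Convert a score (colloquial) → 20 (decimal)
Convert the 3rd prime (prime index) → 5 (decimal)
Compute 20 ÷ 5 = 4
Convert 4 (decimal) → 四 (Chinese numeral)
四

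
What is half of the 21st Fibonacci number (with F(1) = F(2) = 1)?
The 21st Fibonacci number (with F(1) = F(2) = 1) = 10946
Compute 10946 ÷ 2 = 5473
5473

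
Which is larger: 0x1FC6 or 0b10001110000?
Convert 0x1FC6 (hexadecimal) → 1×4096 + 15×256 + 12×16 + 6 = 8134 (decimal)
Convert 0b10001110000 (binary) → 1024 + 64 + 32 + 16 = 1136 (decimal)
Compare 8134 vs 1136: larger = 8134
8134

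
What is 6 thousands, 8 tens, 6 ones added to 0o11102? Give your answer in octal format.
Convert 6 thousands, 8 tens, 6 ones (place-value notation) → 6×1000 + 8×10 + 6 = 6086 (decimal)
Convert 0o11102 (octal) → 1×4096 + 1×512 + 1×64 + 2 = 4674 (decimal)
Compute 6086 + 4674 = 10760
Convert 10760 (decimal) → 10760 = 2×4096 + 5×512 + 1×8 → 0o25010 (octal)
0o25010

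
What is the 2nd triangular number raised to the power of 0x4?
Convert the 2nd triangular number (triangular index) → 2×3/2 = 3 (decimal)
Convert 0x4 (hexadecimal) → 4 (decimal)
Compute 3 ^ 4 = 81
81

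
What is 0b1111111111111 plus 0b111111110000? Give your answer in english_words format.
Convert 0b1111111111111 (binary) → 4096 + 2048 + 1024 + 512 + 256 + 128 + 64 + 32 + 16 + 8 + 4 + 2 + 1 = 8191 (decimal)
Convert 0b111111110000 (binary) → 2048 + 1024 + 512 + 256 + 128 + 64 + 32 + 16 = 4080 (decimal)
Compute 8191 + 4080 = 12271
Convert 12271 (decimal) → 12271 = 12×1000 + 2×100 + 71 → twelve thousand two hundred seventy-one (English words)
twelve thousand two hundred seventy-one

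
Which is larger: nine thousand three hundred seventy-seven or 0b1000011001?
Convert nine thousand three hundred seventy-seven (English words) → 9×1000 + 3×100 + 77 = 9377 (decimal)
Convert 0b1000011001 (binary) → 512 + 16 + 8 + 1 = 537 (decimal)
Compare 9377 vs 537: larger = 9377
9377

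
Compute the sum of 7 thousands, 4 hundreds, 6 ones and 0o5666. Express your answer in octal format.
Convert 7 thousands, 4 hundreds, 6 ones (place-value notation) → 7×1000 + 4×100 + 6 = 7406 (decimal)
Convert 0o5666 (octal) → 5×512 + 6×64 + 6×8 + 6 = 2998 (decimal)
Compute 7406 + 2998 = 10404
Convert 10404 (decimal) → 10404 = 2×4096 + 4×512 + 2×64 + 4×8 + 4 → 0o24244 (octal)
0o24244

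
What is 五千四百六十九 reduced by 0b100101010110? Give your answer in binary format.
Convert 五千四百六十九 (Chinese numeral) → 5×1000 + 4×100 + 6×10 + 9 = 5469 (decimal)
Convert 0b100101010110 (binary) → 2048 + 256 + 64 + 16 + 4 + 2 = 2390 (decimal)
Compute 5469 - 2390 = 3079
Convert 3079 (decimal) → 3079 = 2048 + 1024 + 4 + 2 + 1 → 0b110000000111 (binary)
0b110000000111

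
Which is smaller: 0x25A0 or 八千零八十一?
Convert 0x25A0 (hexadecimal) → 2×4096 + 5×256 + 10×16 = 9632 (decimal)
Convert 八千零八十一 (Chinese numeral) → 8×1000 + 8×10 + 1 = 8081 (decimal)
Compare 9632 vs 8081: smaller = 8081
8081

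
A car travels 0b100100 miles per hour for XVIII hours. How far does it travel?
Convert 0b100100 (binary) → 32 + 4 = 36 (decimal)
Convert XVIII (Roman numeral) → 10 + 5 + 1 + 1 + 1 = 18 (decimal)
Compute 36 × 18 = 648
648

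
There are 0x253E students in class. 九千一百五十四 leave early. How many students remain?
Convert 0x253E (hexadecimal) → 2×4096 + 5×256 + 3×16 + 14 = 9534 (decimal)
Convert 九千一百五十四 (Chinese numeral) → 9×1000 + 1×100 + 5×10 + 4 = 9154 (decimal)
Compute 9534 - 9154 = 380
380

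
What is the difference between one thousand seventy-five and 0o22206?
Convert one thousand seventy-five (English words) → 1×1000 + 75 = 1075 (decimal)
Convert 0o22206 (octal) → 2×4096 + 2×512 + 2×64 + 6 = 9350 (decimal)
Difference: |1075 - 9350| = 8275
8275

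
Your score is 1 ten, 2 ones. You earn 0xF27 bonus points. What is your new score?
Convert 1 ten, 2 ones (place-value notation) → 1×10 + 2 = 12 (decimal)
Convert 0xF27 (hexadecimal) → 15×256 + 2×16 + 7 = 3879 (decimal)
Compute 12 + 3879 = 3891
3891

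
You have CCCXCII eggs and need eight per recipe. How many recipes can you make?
Convert CCCXCII (Roman numeral) → 100 + 100 + 100 + 90 + 1 + 1 = 392 (decimal)
Convert eight (English words) → 8 (decimal)
Compute 392 ÷ 8 = 49
49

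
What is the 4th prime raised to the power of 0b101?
Convert the 4th prime (prime index) → 7 (decimal)
Convert 0b101 (binary) → 4 + 1 = 5 (decimal)
Compute 7 ^ 5 = 16807
16807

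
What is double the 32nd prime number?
The 32nd prime number = 131
Compute 131 × 2 = 262
262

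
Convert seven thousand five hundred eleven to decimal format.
Convert seven thousand five hundred eleven (English words) → 7×1000 + 5×100 + 11 = 7511 (decimal)
7511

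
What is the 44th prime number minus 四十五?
The 44th prime number = 193
Convert 四十五 (Chinese numeral) → 4×10 + 5 = 45 (decimal)
Compute 193 - 45 = 148
148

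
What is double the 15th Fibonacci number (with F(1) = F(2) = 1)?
The 15th Fibonacci number (with F(1) = F(2) = 1): 1, 1, 2, 3, 5, 8, 13, 21, 34, 55, 89, 144, 233, 377, 610 → 610
Compute 610 × 2 = 1220
1220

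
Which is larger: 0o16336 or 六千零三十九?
Convert 0o16336 (octal) → 1×4096 + 6×512 + 3×64 + 3×8 + 6 = 7390 (decimal)
Convert 六千零三十九 (Chinese numeral) → 6×1000 + 3×10 + 9 = 6039 (decimal)
Compare 7390 vs 6039: larger = 7390
7390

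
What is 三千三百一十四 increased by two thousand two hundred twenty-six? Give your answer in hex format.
Convert 三千三百一十四 (Chinese numeral) → 3×1000 + 3×100 + 1×10 + 4 = 3314 (decimal)
Convert two thousand two hundred twenty-six (English words) → 2×1000 + 2×100 + 26 = 2226 (decimal)
Compute 3314 + 2226 = 5540
Convert 5540 (decimal) → 5540 = 1×4096 + 5×256 + 10×16 + 4 → 0x15A4 (hexadecimal)
0x15A4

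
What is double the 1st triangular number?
The 1st triangular number = 1×2/2 = 1
Compute 1 × 2 = 2
2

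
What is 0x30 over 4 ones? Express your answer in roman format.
Convert 0x30 (hexadecimal) → 3×16 = 48 (decimal)
Convert 4 ones (place-value notation) → 4 (decimal)
Compute 48 ÷ 4 = 12
Convert 12 (decimal) → 12 = 10 + 1 + 1 → XII (Roman numeral)
XII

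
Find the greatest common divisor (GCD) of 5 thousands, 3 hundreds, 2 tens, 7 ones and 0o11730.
Convert 5 thousands, 3 hundreds, 2 tens, 7 ones (place-value notation) → 5×1000 + 3×100 + 2×10 + 7 = 5327 (decimal)
Convert 0o11730 (octal) → 1×4096 + 1×512 + 7×64 + 3×8 = 5080 (decimal)
Compute gcd(5327, 5080) = 1
1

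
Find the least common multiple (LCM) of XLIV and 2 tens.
Convert XLIV (Roman numeral) → 40 + 4 = 44 (decimal)
Convert 2 tens (place-value notation) → 2×10 = 20 (decimal)
Compute lcm(44, 20) = 220
220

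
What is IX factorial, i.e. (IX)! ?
Convert IX (Roman numeral) → 9 (decimal)
Compute 9! = 362880
362880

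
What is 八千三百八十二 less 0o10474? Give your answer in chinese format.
Convert 八千三百八十二 (Chinese numeral) → 8×1000 + 3×100 + 8×10 + 2 = 8382 (decimal)
Convert 0o10474 (octal) → 1×4096 + 4×64 + 7×8 + 4 = 4412 (decimal)
Compute 8382 - 4412 = 3970
Convert 3970 (decimal) → 3970 = 3×1000 + 9×100 + 7×10 → 三千九百七十 (Chinese numeral)
三千九百七十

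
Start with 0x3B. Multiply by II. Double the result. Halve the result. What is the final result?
Convert 0x3B (hexadecimal) → 3×16 + 11 = 59 (decimal)
Start: 59
Convert II (Roman numeral) → 1 + 1 = 2 (decimal)
59 × 2 = 118
118 × 2 = 236
236 ÷ 2 = 118
118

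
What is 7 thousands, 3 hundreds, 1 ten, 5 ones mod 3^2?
Convert 7 thousands, 3 hundreds, 1 ten, 5 ones (place-value notation) → 7×1000 + 3×100 + 1×10 + 5 = 7315 (decimal)
Convert 3^2 (power) → 9 (decimal)
Compute 7315 mod 9 = 7
7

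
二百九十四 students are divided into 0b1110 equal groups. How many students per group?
Convert 二百九十四 (Chinese numeral) → 2×100 + 9×10 + 4 = 294 (decimal)
Convert 0b1110 (binary) → 8 + 4 + 2 = 14 (decimal)
Compute 294 ÷ 14 = 21
21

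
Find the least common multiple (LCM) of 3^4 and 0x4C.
Convert 3^4 (power) → 81 (decimal)
Convert 0x4C (hexadecimal) → 4×16 + 12 = 76 (decimal)
Compute lcm(81, 76) = 6156
6156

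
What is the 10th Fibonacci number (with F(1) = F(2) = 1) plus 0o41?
The 10th Fibonacci number (with F(1) = F(2) = 1): 1, 1, 2, 3, 5, 8, 13, 21, 34, 55 → 55
Convert 0o41 (octal) → 4×8 + 1 = 33 (decimal)
Compute 55 + 33 = 88
88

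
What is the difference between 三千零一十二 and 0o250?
Convert 三千零一十二 (Chinese numeral) → 3×1000 + 1×10 + 2 = 3012 (decimal)
Convert 0o250 (octal) → 2×64 + 5×8 = 168 (decimal)
Difference: |3012 - 168| = 2844
2844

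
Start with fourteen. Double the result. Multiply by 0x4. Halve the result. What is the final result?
Convert fourteen (English words) → 14 (decimal)
Start: 14
14 × 2 = 28
Convert 0x4 (hexadecimal) → 4 (decimal)
28 × 4 = 112
112 ÷ 2 = 56
56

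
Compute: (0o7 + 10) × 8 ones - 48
Convert 0o7 (octal) → 7 (decimal)
Convert 8 ones (place-value notation) → 8 (decimal)
Expression in decimal: (7 + 10) × 8 - 48
Parentheses first: 7 + 10 = 17
Multiply: 17 × 8 = 136
Subtract: 136 - 48 = 88
88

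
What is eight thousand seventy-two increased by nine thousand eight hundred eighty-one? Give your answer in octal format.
Convert eight thousand seventy-two (English words) → 8×1000 + 72 = 8072 (decimal)
Convert nine thousand eight hundred eighty-one (English words) → 9×1000 + 8×100 + 81 = 9881 (decimal)
Compute 8072 + 9881 = 17953
Convert 17953 (decimal) → 17953 = 4×4096 + 3×512 + 4×8 + 1 → 0o43041 (octal)
0o43041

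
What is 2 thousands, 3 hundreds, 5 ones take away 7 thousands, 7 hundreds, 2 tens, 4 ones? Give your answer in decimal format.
Convert 2 thousands, 3 hundreds, 5 ones (place-value notation) → 2×1000 + 3×100 + 5 = 2305 (decimal)
Convert 7 thousands, 7 hundreds, 2 tens, 4 ones (place-value notation) → 7×1000 + 7×100 + 2×10 + 4 = 7724 (decimal)
Compute 2305 - 7724 = -5419
-5419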